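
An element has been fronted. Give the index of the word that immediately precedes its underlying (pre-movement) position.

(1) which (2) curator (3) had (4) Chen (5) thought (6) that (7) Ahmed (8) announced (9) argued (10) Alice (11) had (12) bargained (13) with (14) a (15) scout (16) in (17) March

8

The displaced element is "which curator" (word 2).
It is linked across 2 clause boundaries (that → Ø).
It functions as the subject of "argued", so the gap sits immediately after word 8 ("announced").
Base order: Chen had thought that Ahmed announced that which curator argued Alice had bargained with a scout in March.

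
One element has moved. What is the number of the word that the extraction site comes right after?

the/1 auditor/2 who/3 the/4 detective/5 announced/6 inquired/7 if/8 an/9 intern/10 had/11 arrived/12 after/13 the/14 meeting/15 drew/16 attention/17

6

The displaced element is "the auditor" (word 2).
It is linked across 1 clause boundary (Ø).
It functions as the subject of "inquired", so the gap sits immediately after word 6 ("announced").
Base order: The detective announced that the auditor inquired if an intern had arrived after the meeting.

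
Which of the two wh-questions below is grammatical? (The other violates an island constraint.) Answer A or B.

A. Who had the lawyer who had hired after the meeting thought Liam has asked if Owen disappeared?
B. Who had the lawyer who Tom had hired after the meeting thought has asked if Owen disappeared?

In A, the wh-phrase is extracted from inside a complex-NP island (relative clause) (introduced by "who"), which blocks movement.
In B, the extraction path crosses only that-complement boundaries, which are transparent.
So B is grammatical.

B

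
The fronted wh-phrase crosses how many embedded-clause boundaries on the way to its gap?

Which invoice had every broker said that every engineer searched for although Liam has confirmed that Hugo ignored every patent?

1

"which invoice" is extracted from the PP object of "searched".
Boundaries crossed, outermost first: [that] — 1 in total.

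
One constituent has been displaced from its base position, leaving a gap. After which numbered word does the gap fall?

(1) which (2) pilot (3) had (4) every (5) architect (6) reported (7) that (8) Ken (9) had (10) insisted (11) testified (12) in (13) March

10

The displaced element is "which pilot" (word 2).
It is linked across 2 clause boundaries (that → Ø).
It functions as the subject of "testified", so the gap sits immediately after word 10 ("insisted").
Base order: Every architect had reported that Ken had insisted which pilot testified in March.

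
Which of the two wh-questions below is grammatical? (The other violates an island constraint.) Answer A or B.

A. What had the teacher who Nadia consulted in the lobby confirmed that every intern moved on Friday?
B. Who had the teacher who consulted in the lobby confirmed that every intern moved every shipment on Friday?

In B, the wh-phrase is extracted from inside a complex-NP island (relative clause) (introduced by "who"), which blocks movement.
In A, the extraction path crosses only that-complement boundaries, which are transparent.
So A is grammatical.

A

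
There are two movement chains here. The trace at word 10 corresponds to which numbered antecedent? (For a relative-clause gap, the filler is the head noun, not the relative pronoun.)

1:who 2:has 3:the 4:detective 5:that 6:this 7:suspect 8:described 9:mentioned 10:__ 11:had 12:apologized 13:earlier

1

The marked gap is the subject of "apologized".
Its filler is the fronted wh-phrase "who", at word 1.
(The other dependency links word 4 to a gap after word 8.)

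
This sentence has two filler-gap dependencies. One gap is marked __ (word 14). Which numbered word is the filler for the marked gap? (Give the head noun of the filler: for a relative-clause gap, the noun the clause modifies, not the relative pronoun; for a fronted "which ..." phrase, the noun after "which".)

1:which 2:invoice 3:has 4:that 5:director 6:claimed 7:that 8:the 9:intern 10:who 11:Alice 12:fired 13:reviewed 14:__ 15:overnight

The marked gap is the direct object of "reviewed".
Its filler is the fronted wh-phrase "which invoice", at word 2.
(The other dependency links word 9 to a gap after word 12.)

2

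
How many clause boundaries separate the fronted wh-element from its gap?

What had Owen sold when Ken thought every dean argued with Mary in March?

0

"what" originates inside the matrix clause — no clause boundary is crossed.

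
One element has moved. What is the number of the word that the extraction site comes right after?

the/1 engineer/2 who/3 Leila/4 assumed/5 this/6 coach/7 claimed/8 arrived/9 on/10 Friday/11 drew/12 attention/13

8

The displaced element is "the engineer" (word 2).
It is linked across 2 clause boundaries (Ø → Ø).
It functions as the subject of "arrived", so the gap sits immediately after word 8 ("claimed").
Base order: Leila assumed this coach claimed that the engineer arrived on Friday.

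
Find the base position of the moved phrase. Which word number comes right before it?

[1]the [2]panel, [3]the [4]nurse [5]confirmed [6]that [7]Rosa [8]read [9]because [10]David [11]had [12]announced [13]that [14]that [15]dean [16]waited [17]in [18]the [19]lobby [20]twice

8

The displaced element is "the panel" (word 2).
It is linked across 1 clause boundary (that).
It functions as the direct object of "read", so the gap sits immediately after word 8 ("read").
Base order: The nurse confirmed that Rosa read the panel because David had announced that that dean waited in the lobby twice.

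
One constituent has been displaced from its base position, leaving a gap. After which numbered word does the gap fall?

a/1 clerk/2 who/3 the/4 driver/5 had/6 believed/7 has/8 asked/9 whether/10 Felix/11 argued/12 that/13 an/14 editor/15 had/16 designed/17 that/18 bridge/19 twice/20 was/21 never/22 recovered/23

The displaced element is "a clerk" (word 2).
It is linked across 1 clause boundary (Ø).
It functions as the subject of "asked", so the gap sits immediately after word 7 ("believed").
Base order: The driver had believed that a clerk has asked whether Felix argued that an editor had designed that bridge twice.

7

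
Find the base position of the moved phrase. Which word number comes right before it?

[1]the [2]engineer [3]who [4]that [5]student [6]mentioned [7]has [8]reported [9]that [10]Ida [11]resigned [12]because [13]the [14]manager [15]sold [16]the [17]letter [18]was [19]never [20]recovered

The displaced element is "the engineer" (word 2).
It is linked across 1 clause boundary (Ø).
It functions as the subject of "reported", so the gap sits immediately after word 6 ("mentioned").
Base order: That student mentioned that the engineer has reported that Ida resigned because the manager sold the letter.

6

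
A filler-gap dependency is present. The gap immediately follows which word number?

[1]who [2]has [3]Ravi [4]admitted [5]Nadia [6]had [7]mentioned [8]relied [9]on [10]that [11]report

7

The displaced element is "who" (word 1).
It is linked across 2 clause boundaries (Ø → Ø).
It functions as the subject of "relied", so the gap sits immediately after word 7 ("mentioned").
Base order: Ravi has admitted Nadia had mentioned that who relied on that report.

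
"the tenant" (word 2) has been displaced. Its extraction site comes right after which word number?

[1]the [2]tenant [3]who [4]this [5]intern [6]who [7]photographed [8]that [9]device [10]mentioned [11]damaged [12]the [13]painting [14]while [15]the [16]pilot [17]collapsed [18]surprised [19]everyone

The displaced element is "the tenant" (word 2).
It is linked across 1 clause boundary (Ø).
It functions as the subject of "damaged", so the gap sits immediately after word 10 ("mentioned").
Base order: This intern who photographed that device mentioned the tenant damaged the painting while the pilot collapsed.

10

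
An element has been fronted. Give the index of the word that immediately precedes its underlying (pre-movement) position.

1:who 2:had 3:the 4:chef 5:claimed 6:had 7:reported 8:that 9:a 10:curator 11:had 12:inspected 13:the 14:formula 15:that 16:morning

5

The displaced element is "who" (word 1).
It is linked across 1 clause boundary (Ø).
It functions as the subject of "reported", so the gap sits immediately after word 5 ("claimed").
Base order: The chef had claimed that who had reported that a curator had inspected the formula that morning.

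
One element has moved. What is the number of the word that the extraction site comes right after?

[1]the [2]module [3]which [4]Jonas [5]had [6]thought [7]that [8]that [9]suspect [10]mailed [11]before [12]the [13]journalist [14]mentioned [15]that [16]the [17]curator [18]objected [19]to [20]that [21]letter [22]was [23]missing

The displaced element is "the module" (word 2).
It is linked across 1 clause boundary (that).
It functions as the direct object of "mailed", so the gap sits immediately after word 10 ("mailed").
Base order: Jonas had thought that that suspect mailed the module before the journalist mentioned that the curator objected to that letter.

10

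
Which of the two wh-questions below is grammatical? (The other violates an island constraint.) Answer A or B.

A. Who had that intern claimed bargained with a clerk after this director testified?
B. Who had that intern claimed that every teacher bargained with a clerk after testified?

A

In B, the wh-phrase is extracted from inside an adjunct island (introduced by "after"), which blocks movement.
In A, the extraction path crosses only that-complement boundaries, which are transparent.
So A is grammatical.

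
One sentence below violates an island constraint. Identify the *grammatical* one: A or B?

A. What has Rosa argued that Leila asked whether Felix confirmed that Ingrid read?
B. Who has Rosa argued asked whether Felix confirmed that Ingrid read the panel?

B

In A, the wh-phrase is extracted from inside a wh-island (introduced by "whether"), which blocks movement.
In B, the extraction path crosses only that-complement boundaries, which are transparent.
So B is grammatical.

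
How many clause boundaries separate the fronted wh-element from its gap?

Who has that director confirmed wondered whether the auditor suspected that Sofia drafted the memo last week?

1

"who" is extracted from the subject of "wondered".
Boundaries crossed, outermost first: [Ø] — 1 in total.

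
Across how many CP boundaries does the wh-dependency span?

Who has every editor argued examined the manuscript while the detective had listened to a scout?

1

"who" is extracted from the subject of "examined".
Boundaries crossed, outermost first: [Ø] — 1 in total.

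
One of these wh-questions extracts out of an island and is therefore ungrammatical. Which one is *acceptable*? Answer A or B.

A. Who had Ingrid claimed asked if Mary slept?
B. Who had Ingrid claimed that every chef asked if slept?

In B, the wh-phrase is extracted from inside a wh-island (introduced by "if"), which blocks movement.
In A, the extraction path crosses only that-complement boundaries, which are transparent.
So A is grammatical.

A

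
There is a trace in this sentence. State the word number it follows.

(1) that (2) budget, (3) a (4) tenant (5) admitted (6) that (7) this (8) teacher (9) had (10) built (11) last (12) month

The displaced element is "that budget" (word 2).
It is linked across 1 clause boundary (that).
It functions as the direct object of "built", so the gap sits immediately after word 10 ("built").
Base order: A tenant admitted that this teacher had built that budget last month.

10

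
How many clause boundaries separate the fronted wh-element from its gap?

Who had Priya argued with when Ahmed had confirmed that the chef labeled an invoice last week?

"who" originates inside the matrix clause — no clause boundary is crossed.

0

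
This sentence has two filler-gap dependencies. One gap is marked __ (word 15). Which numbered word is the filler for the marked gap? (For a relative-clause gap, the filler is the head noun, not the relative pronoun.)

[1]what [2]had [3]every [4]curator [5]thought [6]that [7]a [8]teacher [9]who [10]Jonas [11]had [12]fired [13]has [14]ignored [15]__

1

The marked gap is the direct object of "ignored".
Its filler is the fronted wh-phrase "what", at word 1.
(The other dependency links word 8 to a gap after word 12.)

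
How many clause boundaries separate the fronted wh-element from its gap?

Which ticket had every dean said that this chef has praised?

"which ticket" is extracted from the object of "praised".
Boundaries crossed, outermost first: [that] — 1 in total.

1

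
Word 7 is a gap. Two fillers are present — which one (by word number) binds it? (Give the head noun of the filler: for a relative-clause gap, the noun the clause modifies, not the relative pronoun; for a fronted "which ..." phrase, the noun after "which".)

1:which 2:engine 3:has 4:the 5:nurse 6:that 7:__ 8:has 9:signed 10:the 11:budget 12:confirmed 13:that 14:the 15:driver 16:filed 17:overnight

5

The marked gap is inside the relative clause, the subject of "signed".
Its filler is the head noun "nurse" (via "that"), at word 5.
(The other dependency links word 2 to a gap after word 16.)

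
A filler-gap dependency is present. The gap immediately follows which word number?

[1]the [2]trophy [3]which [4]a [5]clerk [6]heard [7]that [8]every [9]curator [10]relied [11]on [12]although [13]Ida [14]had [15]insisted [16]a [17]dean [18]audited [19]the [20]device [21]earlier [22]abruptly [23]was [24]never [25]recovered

The displaced element is "the trophy" (word 2).
It is linked across 1 clause boundary (that).
It functions as the object of the preposition "on" of "relied", so the gap sits immediately after word 11 ("on").
Base order: A clerk heard that every curator relied on the trophy although Ida had insisted a dean audited the device earlier abruptly.

11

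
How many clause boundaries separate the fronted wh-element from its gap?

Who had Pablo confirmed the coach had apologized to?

1

"who" is extracted from the PP object of "apologized".
Boundaries crossed, outermost first: [Ø] — 1 in total.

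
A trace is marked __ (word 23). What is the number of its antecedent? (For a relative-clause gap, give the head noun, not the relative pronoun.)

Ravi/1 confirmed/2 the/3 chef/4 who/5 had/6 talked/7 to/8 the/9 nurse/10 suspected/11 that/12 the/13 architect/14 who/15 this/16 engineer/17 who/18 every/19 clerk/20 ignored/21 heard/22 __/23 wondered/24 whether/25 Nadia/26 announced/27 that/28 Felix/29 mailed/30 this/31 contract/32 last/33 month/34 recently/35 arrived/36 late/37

The gap at 23 is the subject of "wondered", inside a relative clause.
The relative pronoun is "who" (word 15); it is bound by the head noun immediately before it.
Its filler is the head noun "architect", at word 14.

14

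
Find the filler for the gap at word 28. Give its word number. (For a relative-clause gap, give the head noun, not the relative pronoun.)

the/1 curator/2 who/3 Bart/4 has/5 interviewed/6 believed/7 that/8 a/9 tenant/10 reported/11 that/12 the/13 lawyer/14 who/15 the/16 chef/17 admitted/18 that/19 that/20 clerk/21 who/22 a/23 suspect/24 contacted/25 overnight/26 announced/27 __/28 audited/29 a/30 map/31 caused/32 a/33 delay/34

14

The gap at 28 is the subject of "audited", inside a relative clause.
The relative pronoun is "who" (word 15); it is bound by the head noun immediately before it.
Its filler is the head noun "lawyer", at word 14.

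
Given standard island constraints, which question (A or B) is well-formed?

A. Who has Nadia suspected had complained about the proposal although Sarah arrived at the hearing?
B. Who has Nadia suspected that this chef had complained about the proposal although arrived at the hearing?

A

In B, the wh-phrase is extracted from inside an adjunct island (introduced by "although"), which blocks movement.
In A, the extraction path crosses only that-complement boundaries, which are transparent.
So A is grammatical.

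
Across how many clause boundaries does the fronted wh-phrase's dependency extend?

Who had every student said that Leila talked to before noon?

1

"who" is extracted from the PP object of "talked".
Boundaries crossed, outermost first: [that] — 1 in total.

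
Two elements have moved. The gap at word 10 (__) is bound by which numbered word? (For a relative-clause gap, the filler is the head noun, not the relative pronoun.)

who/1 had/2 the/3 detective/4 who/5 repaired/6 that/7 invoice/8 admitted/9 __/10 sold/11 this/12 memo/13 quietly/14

The marked gap is the subject of "sold".
Its filler is the fronted wh-phrase "who", at word 1.
(The other dependency links word 4 to a gap after word 5.)

1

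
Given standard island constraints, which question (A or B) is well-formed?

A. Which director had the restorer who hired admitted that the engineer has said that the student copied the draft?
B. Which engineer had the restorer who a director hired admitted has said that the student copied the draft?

In A, the wh-phrase is extracted from inside a complex-NP island (relative clause) (introduced by "who"), which blocks movement.
In B, the extraction path crosses only that-complement boundaries, which are transparent.
So B is grammatical.

B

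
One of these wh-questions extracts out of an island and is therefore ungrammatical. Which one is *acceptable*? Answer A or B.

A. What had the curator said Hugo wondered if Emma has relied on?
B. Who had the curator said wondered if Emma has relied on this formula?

In A, the wh-phrase is extracted from inside a wh-island (introduced by "if"), which blocks movement.
In B, the extraction path crosses only that-complement boundaries, which are transparent.
So B is grammatical.

B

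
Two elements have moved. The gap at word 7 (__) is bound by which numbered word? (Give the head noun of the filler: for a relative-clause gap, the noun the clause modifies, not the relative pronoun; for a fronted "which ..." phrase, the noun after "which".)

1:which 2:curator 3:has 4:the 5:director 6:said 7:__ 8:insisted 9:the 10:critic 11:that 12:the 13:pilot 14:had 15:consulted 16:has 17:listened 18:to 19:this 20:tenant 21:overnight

2

The marked gap is the subject of "insisted".
Its filler is the fronted wh-phrase "which curator", at word 2.
(The other dependency links word 10 to a gap after word 15.)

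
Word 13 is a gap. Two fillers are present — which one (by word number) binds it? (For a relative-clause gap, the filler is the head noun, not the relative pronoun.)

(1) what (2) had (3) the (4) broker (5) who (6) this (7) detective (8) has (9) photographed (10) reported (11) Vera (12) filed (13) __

The marked gap is the direct object of "filed".
Its filler is the fronted wh-phrase "what", at word 1.
(The other dependency links word 4 to a gap after word 9.)

1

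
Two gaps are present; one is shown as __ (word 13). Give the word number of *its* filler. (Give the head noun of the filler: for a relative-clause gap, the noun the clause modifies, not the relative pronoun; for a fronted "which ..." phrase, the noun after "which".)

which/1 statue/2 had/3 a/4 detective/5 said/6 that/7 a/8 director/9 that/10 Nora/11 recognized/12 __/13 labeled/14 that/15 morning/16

The marked gap is inside the relative clause, the direct object of "recognized".
Its filler is the head noun "director" (via "that"), at word 9.
(The other dependency links word 2 to a gap after word 14.)

9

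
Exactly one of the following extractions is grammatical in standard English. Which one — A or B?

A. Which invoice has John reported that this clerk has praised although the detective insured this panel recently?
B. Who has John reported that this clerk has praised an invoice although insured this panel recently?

In B, the wh-phrase is extracted from inside an adjunct island (introduced by "although"), which blocks movement.
In A, the extraction path crosses only that-complement boundaries, which are transparent.
So A is grammatical.

A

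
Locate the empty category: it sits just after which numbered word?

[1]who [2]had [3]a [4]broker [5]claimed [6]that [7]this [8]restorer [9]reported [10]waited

The displaced element is "who" (word 1).
It is linked across 2 clause boundaries (that → Ø).
It functions as the subject of "waited", so the gap sits immediately after word 9 ("reported").
Base order: A broker had claimed that this restorer reported who waited.

9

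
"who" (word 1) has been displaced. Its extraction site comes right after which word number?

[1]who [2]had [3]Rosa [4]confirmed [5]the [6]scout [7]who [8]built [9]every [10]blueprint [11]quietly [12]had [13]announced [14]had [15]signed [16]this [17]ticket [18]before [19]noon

The displaced element is "who" (word 1).
It is linked across 2 clause boundaries (Ø → Ø).
It functions as the subject of "signed", so the gap sits immediately after word 13 ("announced").
Base order: Rosa had confirmed the scout who built every blueprint quietly had announced that who had signed this ticket before noon.

13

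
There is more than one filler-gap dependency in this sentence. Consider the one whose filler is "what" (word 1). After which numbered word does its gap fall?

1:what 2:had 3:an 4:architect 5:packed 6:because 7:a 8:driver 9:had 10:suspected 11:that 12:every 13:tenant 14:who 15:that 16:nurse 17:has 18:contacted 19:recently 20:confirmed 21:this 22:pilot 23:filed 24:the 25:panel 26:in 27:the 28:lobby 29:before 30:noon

The displaced element is "what" (word 1).
It functions as the direct object of "packed", so the gap sits immediately after word 5 ("packed").
Base order: An architect had packed what because a driver had suspected that every tenant who that nurse has contacted recently confirmed this pilot filed the panel in the lobby before noon.

5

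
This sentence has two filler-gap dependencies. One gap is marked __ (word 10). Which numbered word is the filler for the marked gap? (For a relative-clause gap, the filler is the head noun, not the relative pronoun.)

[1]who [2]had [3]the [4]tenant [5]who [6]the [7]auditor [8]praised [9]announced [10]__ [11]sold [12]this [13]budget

1

The marked gap is the subject of "sold".
Its filler is the fronted wh-phrase "who", at word 1.
(The other dependency links word 4 to a gap after word 8.)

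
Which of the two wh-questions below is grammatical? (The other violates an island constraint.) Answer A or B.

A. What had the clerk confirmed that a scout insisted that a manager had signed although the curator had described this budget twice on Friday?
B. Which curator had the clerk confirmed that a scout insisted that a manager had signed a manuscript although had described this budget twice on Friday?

In B, the wh-phrase is extracted from inside an adjunct island (introduced by "although"), which blocks movement.
In A, the extraction path crosses only that-complement boundaries, which are transparent.
So A is grammatical.

A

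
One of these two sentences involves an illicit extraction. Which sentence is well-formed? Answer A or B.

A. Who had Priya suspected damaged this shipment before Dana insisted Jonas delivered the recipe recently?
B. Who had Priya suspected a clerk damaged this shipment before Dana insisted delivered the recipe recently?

A

In B, the wh-phrase is extracted from inside an adjunct island (introduced by "before"), which blocks movement.
In A, the extraction path crosses only that-complement boundaries, which are transparent.
So A is grammatical.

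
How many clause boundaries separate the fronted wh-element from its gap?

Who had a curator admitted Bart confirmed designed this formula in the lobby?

"who" is extracted from the subject of "designed".
Boundaries crossed, outermost first: [Ø], [Ø] — 2 in total.

2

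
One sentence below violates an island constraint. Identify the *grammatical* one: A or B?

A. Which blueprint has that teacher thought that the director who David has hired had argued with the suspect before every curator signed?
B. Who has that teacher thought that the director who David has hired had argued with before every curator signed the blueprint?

B

In A, the wh-phrase is extracted from inside an adjunct island (introduced by "before"), which blocks movement.
In B, the extraction path crosses only that-complement boundaries, which are transparent.
So B is grammatical.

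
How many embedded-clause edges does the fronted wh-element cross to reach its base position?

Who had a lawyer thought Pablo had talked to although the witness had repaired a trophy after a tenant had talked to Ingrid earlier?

1

"who" is extracted from the PP object of "talked".
Boundaries crossed, outermost first: [Ø] — 1 in total.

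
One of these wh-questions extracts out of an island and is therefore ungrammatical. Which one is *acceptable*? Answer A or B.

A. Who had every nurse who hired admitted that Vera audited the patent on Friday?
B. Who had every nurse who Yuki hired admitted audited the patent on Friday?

B

In A, the wh-phrase is extracted from inside a complex-NP island (relative clause) (introduced by "who"), which blocks movement.
In B, the extraction path crosses only that-complement boundaries, which are transparent.
So B is grammatical.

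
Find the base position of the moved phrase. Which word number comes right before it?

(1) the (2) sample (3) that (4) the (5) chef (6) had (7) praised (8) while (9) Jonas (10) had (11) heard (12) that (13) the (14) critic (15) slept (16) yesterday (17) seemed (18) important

The displaced element is "the sample" (word 2).
It functions as the direct object of "praised", so the gap sits immediately after word 7 ("praised").
Base order: The chef had praised the sample while Jonas had heard that the critic slept yesterday.

7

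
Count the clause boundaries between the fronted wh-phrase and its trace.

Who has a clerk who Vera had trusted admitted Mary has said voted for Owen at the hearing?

"who" is extracted from the subject of "voted".
Boundaries crossed, outermost first: [Ø], [Ø] — 2 in total.

2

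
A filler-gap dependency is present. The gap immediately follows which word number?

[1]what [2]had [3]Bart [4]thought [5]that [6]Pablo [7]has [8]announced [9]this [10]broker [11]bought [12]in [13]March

The displaced element is "what" (word 1).
It is linked across 2 clause boundaries (that → Ø).
It functions as the direct object of "bought", so the gap sits immediately after word 11 ("bought").
Base order: Bart had thought that Pablo has announced this broker bought what in March.

11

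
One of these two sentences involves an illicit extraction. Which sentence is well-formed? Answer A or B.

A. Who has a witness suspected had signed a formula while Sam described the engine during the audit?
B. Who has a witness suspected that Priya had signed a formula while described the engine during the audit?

In B, the wh-phrase is extracted from inside an adjunct island (introduced by "while"), which blocks movement.
In A, the extraction path crosses only that-complement boundaries, which are transparent.
So A is grammatical.

A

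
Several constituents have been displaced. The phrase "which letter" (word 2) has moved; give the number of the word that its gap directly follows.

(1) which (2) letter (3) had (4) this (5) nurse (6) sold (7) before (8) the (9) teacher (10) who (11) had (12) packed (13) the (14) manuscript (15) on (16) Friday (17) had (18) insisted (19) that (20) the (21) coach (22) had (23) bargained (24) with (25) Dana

6

The displaced element is "which letter" (word 2).
It functions as the direct object of "sold", so the gap sits immediately after word 6 ("sold").
Base order: This nurse had sold which letter before the teacher who had packed the manuscript on Friday had insisted that the coach had bargained with Dana.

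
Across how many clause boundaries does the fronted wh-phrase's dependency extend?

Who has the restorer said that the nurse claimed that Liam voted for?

2

"who" is extracted from the PP object of "voted".
Boundaries crossed, outermost first: [that], [that] — 2 in total.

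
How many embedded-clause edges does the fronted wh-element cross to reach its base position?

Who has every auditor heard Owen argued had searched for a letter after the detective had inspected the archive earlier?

2

"who" is extracted from the subject of "searched".
Boundaries crossed, outermost first: [Ø], [Ø] — 2 in total.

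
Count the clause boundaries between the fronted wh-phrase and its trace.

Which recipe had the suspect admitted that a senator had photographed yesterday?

1

"which recipe" is extracted from the object of "photographed".
Boundaries crossed, outermost first: [that] — 1 in total.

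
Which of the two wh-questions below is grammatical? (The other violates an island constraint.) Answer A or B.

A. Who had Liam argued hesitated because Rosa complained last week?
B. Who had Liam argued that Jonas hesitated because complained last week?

In B, the wh-phrase is extracted from inside an adjunct island (introduced by "because"), which blocks movement.
In A, the extraction path crosses only that-complement boundaries, which are transparent.
So A is grammatical.

A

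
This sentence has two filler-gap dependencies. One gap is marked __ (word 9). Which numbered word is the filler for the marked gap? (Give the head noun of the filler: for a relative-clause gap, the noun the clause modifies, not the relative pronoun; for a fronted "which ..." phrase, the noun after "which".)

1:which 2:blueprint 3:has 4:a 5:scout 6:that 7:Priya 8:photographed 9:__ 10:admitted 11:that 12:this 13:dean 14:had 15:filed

The marked gap is inside the relative clause, the direct object of "photographed".
Its filler is the head noun "scout" (via "that"), at word 5.
(The other dependency links word 2 to a gap after word 15.)

5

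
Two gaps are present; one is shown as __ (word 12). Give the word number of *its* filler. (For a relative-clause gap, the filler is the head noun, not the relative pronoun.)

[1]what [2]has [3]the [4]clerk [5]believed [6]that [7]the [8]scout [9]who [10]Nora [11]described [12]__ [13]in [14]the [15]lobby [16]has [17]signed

8

The marked gap is inside the relative clause, the direct object of "described".
Its filler is the head noun "scout" (via "who"), at word 8.
(The other dependency links word 1 to a gap after word 17.)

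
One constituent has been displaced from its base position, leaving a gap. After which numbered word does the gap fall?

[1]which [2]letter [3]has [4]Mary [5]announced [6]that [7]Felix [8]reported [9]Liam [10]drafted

The displaced element is "which letter" (word 2).
It is linked across 2 clause boundaries (that → Ø).
It functions as the direct object of "drafted", so the gap sits immediately after word 10 ("drafted").
Base order: Mary has announced that Felix reported Liam drafted which letter.

10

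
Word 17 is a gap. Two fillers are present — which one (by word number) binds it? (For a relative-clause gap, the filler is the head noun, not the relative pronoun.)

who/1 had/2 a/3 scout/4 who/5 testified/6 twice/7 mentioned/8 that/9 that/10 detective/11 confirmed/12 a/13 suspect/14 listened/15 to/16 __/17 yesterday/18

The marked gap is the object of the preposition "to" of "listened".
Its filler is the fronted wh-phrase "who", at word 1.
(The other dependency links word 4 to a gap after word 5.)

1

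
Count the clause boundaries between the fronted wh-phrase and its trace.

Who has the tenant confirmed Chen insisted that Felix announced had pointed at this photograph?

3

"who" is extracted from the subject of "pointed".
Boundaries crossed, outermost first: [Ø], [that], [Ø] — 3 in total.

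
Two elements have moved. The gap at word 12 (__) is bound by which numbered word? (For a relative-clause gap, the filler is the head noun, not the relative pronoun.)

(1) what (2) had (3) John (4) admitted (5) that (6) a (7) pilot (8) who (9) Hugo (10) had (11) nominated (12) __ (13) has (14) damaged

7

The marked gap is inside the relative clause, the direct object of "nominated".
Its filler is the head noun "pilot" (via "who"), at word 7.
(The other dependency links word 1 to a gap after word 14.)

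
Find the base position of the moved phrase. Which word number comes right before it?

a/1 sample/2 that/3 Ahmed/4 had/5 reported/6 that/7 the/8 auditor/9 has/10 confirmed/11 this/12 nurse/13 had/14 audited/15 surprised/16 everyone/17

The displaced element is "a sample" (word 2).
It is linked across 2 clause boundaries (that → Ø).
It functions as the direct object of "audited", so the gap sits immediately after word 15 ("audited").
Base order: Ahmed had reported that the auditor has confirmed this nurse had audited a sample.

15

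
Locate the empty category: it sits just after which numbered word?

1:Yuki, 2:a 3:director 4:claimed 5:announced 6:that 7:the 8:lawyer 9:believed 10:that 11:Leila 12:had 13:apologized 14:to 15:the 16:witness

4

The displaced element is "Yuki" (word 1).
It is linked across 1 clause boundary (Ø).
It functions as the subject of "announced", so the gap sits immediately after word 4 ("claimed").
Base order: A director claimed that Yuki announced that the lawyer believed that Leila had apologized to the witness.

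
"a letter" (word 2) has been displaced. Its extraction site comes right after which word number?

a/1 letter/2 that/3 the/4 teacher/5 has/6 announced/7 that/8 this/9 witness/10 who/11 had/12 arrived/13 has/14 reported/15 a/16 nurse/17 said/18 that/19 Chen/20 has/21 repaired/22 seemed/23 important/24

22

The displaced element is "a letter" (word 2).
It is linked across 3 clause boundaries (that → Ø → that).
It functions as the direct object of "repaired", so the gap sits immediately after word 22 ("repaired").
Base order: The teacher has announced that this witness who had arrived has reported a nurse said that Chen has repaired a letter.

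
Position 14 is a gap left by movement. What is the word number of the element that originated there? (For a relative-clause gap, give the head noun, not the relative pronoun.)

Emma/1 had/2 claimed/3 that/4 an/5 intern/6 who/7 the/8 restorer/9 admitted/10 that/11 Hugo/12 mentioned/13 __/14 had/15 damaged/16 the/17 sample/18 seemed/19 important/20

6

The gap at 14 is the subject of "damaged", inside a relative clause.
The relative pronoun is "who" (word 7); it is bound by the head noun immediately before it.
Its filler is the head noun "intern", at word 6.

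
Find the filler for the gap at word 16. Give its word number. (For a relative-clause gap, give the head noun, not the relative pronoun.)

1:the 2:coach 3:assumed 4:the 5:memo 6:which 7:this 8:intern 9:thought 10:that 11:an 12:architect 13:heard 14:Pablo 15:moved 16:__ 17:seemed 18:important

5

The gap at 16 is the object of "moved", inside a relative clause.
The relative pronoun is "which" (word 6); it is bound by the head noun immediately before it.
Its filler is the head noun "memo", at word 5.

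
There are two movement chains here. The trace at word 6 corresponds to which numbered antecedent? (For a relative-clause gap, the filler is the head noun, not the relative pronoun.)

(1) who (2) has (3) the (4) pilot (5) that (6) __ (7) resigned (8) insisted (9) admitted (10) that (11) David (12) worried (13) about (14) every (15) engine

4

The marked gap is inside the relative clause, the subject of "resigned".
Its filler is the head noun "pilot" (via "that"), at word 4.
(The other dependency links word 1 to a gap after word 8.)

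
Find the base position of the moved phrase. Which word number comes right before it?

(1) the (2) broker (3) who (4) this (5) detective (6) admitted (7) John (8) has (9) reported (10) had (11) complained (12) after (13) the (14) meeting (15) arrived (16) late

9

The displaced element is "the broker" (word 2).
It is linked across 2 clause boundaries (Ø → Ø).
It functions as the subject of "complained", so the gap sits immediately after word 9 ("reported").
Base order: This detective admitted John has reported the broker had complained after the meeting.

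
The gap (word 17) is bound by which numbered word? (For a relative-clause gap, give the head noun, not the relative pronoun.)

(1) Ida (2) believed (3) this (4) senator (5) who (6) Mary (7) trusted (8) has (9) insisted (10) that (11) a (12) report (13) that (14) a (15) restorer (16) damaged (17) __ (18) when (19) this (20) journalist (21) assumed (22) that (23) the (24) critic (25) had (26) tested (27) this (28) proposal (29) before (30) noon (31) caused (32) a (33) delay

12

The gap at 17 is the object of "damaged", inside a relative clause.
The relative pronoun is "that" (word 13); it is bound by the head noun immediately before it.
Its filler is the head noun "report", at word 12.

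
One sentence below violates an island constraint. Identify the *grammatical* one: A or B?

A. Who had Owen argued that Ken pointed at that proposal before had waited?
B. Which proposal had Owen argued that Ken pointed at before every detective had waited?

In A, the wh-phrase is extracted from inside an adjunct island (introduced by "before"), which blocks movement.
In B, the extraction path crosses only that-complement boundaries, which are transparent.
So B is grammatical.

B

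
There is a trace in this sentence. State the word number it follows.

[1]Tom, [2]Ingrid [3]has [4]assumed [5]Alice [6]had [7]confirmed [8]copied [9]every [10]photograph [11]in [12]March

7

The displaced element is "Tom" (word 1).
It is linked across 2 clause boundaries (Ø → Ø).
It functions as the subject of "copied", so the gap sits immediately after word 7 ("confirmed").
Base order: Ingrid has assumed Alice had confirmed Tom copied every photograph in March.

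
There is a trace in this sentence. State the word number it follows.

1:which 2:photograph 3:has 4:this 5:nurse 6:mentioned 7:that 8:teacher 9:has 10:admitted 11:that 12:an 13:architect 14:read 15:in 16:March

14

The displaced element is "which photograph" (word 2).
It is linked across 2 clause boundaries (Ø → that).
It functions as the direct object of "read", so the gap sits immediately after word 14 ("read").
Base order: This nurse has mentioned that teacher has admitted that an architect read which photograph in March.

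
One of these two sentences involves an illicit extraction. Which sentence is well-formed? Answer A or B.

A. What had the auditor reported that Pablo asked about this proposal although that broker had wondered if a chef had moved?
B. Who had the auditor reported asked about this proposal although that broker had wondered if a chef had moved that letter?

B

In A, the wh-phrase is extracted from inside an adjunct island (introduced by "although"), which blocks movement.
In B, the extraction path crosses only that-complement boundaries, which are transparent.
So B is grammatical.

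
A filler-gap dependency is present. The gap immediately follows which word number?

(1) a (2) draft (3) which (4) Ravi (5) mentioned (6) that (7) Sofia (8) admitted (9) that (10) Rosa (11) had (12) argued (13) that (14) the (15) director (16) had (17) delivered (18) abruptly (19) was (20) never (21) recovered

17

The displaced element is "a draft" (word 2).
It is linked across 3 clause boundaries (that → that → that).
It functions as the direct object of "delivered", so the gap sits immediately after word 17 ("delivered").
Base order: Ravi mentioned that Sofia admitted that Rosa had argued that the director had delivered a draft abruptly.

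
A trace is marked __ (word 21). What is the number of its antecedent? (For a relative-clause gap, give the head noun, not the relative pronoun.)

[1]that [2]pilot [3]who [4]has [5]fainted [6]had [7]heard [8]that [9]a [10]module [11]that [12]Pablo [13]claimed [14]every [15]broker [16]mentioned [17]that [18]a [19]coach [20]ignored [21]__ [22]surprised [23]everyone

10

The gap at 21 is the object of "ignored", inside a relative clause.
The relative pronoun is "that" (word 11); it is bound by the head noun immediately before it.
Its filler is the head noun "module", at word 10.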